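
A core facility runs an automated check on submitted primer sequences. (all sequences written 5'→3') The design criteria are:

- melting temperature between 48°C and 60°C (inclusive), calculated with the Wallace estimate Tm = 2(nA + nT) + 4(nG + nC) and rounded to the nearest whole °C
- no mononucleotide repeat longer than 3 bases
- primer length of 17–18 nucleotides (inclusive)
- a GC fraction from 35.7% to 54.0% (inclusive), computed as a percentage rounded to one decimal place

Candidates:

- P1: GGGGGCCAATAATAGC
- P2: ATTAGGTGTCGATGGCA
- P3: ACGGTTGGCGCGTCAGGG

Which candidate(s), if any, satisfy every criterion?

P2 only.

P1 (16 nt, A=5 T=2 G=6 C=3): Tm = 2·7 + 4·9 = 50°C ✓; longest run = 5, exceeds 3 ✗; length 16, outside 17–18 ✗; GC 9/16 = 56.3%, outside 35.7–54.0% ✗ — fails.
P2 (17 nt, A=4 T=5 G=6 C=2): Tm = 2·9 + 4·8 = 50°C ✓; longest run = 2 ✓; length 17 ✓; GC 8/17 = 47.1% ✓ — passes.
P3 (18 nt, A=2 T=3 G=9 C=4): Tm = 2·5 + 4·13 = 62°C, outside 48–60°C ✗; longest run = 3 ✓; length 18 ✓; GC 13/18 = 72.2%, outside 35.7–54.0% ✗ — fails.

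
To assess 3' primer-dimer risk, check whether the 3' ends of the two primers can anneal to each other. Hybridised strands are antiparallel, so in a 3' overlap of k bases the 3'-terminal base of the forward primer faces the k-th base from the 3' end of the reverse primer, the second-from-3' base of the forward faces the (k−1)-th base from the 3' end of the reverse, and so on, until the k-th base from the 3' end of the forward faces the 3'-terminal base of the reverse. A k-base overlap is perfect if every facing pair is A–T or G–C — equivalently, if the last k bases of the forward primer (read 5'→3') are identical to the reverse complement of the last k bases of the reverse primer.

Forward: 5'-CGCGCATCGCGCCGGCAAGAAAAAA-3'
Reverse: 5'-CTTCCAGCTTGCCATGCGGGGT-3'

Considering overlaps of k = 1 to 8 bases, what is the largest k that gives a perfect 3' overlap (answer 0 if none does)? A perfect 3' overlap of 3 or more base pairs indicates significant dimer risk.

Longest perfect overlap: 1 complementary base pair; below the dimer-risk threshold (threshold 3).

Last 8 bases (5'→3') — forward …AGAAAAAA, reverse …TGCGGGGT.
Reverse complement of the reverse primer's last 8 bases: ACCCCGCA; its first k bases are the reverse complement of the reverse primer's last k bases, so a perfect k-base overlap needs the forward primer's last k bases to equal them.
Comparing (forward last k vs required): k=1: A vs A ✓; k=2: AA vs AC ✗; k=3: AAA vs ACC ✗; k=4: AAAA vs ACCC ✗; k=5: AAAAA vs ACCCC ✗; k=6: AAAAAA vs ACCCCG ✗; k=7: GAAAAAA vs ACCCCGC ✗; k=8: AGAAAAAA vs ACCCCGCA ✗.
Only k = 1 is perfect, so the longest perfect 3' overlap is 1.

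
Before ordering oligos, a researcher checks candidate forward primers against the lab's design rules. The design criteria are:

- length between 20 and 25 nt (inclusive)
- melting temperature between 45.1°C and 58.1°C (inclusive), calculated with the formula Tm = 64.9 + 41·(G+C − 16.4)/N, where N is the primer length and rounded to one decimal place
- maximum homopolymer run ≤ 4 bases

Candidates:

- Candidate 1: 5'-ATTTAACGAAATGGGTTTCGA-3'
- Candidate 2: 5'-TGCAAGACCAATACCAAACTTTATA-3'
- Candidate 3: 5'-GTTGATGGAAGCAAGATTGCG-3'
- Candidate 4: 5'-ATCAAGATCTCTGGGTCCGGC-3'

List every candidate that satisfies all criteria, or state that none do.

Candidate 1, Candidate 2, Candidate 3 and Candidate 4.

Candidate 1 (21 nt, A=7 T=7 G=5 C=2): length 21 ✓; Tm = 64.9 + 41·(7 − 16.4)/21 = 46.5°C ✓; longest run = 3 ✓ — passes.
Candidate 2 (25 nt, A=11 T=6 G=2 C=6): length 25 ✓; Tm = 64.9 + 41·(8 − 16.4)/25 = 51.1°C ✓; longest run = 3 ✓ — passes.
Candidate 3 (21 nt, A=6 T=5 G=8 C=2): length 21 ✓; Tm = 64.9 + 41·(10 − 16.4)/21 = 52.4°C ✓; longest run = 2 ✓ — passes.
Candidate 4 (21 nt, A=4 T=5 G=6 C=6): length 21 ✓; Tm = 64.9 + 41·(12 − 16.4)/21 = 56.3°C ✓; longest run = 3 ✓ — passes.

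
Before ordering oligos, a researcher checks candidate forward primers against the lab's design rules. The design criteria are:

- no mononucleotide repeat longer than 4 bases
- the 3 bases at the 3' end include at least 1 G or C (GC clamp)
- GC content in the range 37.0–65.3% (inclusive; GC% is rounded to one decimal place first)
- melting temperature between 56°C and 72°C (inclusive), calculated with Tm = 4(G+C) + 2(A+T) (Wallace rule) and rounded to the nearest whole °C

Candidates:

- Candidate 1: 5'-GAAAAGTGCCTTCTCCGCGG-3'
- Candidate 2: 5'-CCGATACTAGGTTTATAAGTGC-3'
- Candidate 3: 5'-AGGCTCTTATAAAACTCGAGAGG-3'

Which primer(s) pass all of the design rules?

Candidate 1, Candidate 2 and Candidate 3.

Candidate 1 (20 nt, A=4 T=4 G=6 C=6): longest run = 4 ✓; 3' end CGG has 3 G/C ✓; GC 12/20 = 60.0% ✓; Tm = 2·8 + 4·12 = 64°C ✓ — passes.
Candidate 2 (22 nt, A=6 T=7 G=5 C=4): longest run = 3 ✓; 3' end TGC has 2 G/C ✓; GC 9/22 = 40.9% ✓; Tm = 2·13 + 4·9 = 62°C ✓ — passes.
Candidate 3 (23 nt, A=8 T=5 G=6 C=4): longest run = 4 ✓; 3' end AGG has 2 G/C ✓; GC 10/23 = 43.5% ✓; Tm = 2·13 + 4·10 = 66°C ✓ — passes.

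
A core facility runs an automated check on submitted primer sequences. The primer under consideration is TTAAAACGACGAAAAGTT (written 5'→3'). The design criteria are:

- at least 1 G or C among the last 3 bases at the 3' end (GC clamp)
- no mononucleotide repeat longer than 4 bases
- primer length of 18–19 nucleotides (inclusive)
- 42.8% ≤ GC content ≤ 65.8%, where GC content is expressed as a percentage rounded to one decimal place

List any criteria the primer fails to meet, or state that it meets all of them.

Fails: GC content.

Base counts: A=9, T=4, G=3, C=2 (length 18).
GC clamp: 3' end GTT has 1 G/C ✓
homopolymer run: longest run = 4 ✓
length: length 18 ✓
GC content: GC 5/18 = 27.8%, outside 42.8–65.8% ✗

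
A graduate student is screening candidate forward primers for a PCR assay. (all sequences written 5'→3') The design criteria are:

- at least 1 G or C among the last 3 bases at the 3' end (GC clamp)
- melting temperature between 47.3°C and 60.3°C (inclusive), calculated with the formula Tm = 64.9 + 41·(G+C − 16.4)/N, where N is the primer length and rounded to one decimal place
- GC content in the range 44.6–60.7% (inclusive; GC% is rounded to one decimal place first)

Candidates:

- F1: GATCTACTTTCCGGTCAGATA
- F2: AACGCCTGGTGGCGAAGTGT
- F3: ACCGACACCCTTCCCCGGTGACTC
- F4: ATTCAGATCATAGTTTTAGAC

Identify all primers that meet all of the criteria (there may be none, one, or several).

F1 (21 nt, A=5 T=7 G=4 C=5): 3' end ATA has 0 G/C, need ≥1 ✗; Tm = 64.9 + 41·(9 − 16.4)/21 = 50.5°C ✓; GC 9/21 = 42.9%, outside 44.6–60.7% ✗ — fails.
F2 (20 nt, A=4 T=4 G=8 C=4): 3' end TGT has 1 G/C ✓; Tm = 64.9 + 41·(12 − 16.4)/20 = 55.9°C ✓; GC 12/20 = 60.0% ✓ — passes.
F3 (24 nt, A=4 T=4 G=4 C=12): 3' end CTC has 2 G/C ✓; Tm = 64.9 + 41·(16 − 16.4)/24 = 64.2°C, outside 47.3–60.3°C ✗; GC 16/24 = 66.7%, outside 44.6–60.7% ✗ — fails.
F4 (21 nt, A=7 T=8 G=3 C=3): 3' end GAC has 2 G/C ✓; Tm = 64.9 + 41·(6 − 16.4)/21 = 44.6°C, outside 47.3–60.3°C ✗; GC 6/21 = 28.6%, outside 44.6–60.7% ✗ — fails.

F2 only.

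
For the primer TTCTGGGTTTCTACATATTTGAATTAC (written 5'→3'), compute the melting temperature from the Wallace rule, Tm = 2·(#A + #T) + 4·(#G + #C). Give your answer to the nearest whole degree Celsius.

Base counts: A=6, T=13, G=4, C=4 (length 27).
Tm = 2·(6+13) + 4·(4+4) = 2·19 + 4·8 = 38 + 32 = 70°C.

70°C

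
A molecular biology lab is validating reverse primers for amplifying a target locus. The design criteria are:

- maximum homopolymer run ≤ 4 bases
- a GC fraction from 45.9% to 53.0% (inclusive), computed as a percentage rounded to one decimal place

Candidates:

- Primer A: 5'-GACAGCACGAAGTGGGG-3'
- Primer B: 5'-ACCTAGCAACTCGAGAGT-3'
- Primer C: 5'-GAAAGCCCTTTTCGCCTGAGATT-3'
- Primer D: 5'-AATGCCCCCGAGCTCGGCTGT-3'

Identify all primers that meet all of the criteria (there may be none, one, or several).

Primer A (17 nt, A=5 T=1 G=8 C=3): longest run = 4 ✓; GC 11/17 = 64.7%, outside 45.9–53.0% ✗ — fails.
Primer B (18 nt, A=6 T=3 G=4 C=5): longest run = 2 ✓; GC 9/18 = 50.0% ✓ — passes.
Primer C (23 nt, A=5 T=7 G=5 C=6): longest run = 4 ✓; GC 11/23 = 47.8% ✓ — passes.
Primer D (21 nt, A=3 T=4 G=6 C=8): longest run = 5, exceeds 4 ✗; GC 14/21 = 66.7%, outside 45.9–53.0% ✗ — fails.

Primer B and Primer C.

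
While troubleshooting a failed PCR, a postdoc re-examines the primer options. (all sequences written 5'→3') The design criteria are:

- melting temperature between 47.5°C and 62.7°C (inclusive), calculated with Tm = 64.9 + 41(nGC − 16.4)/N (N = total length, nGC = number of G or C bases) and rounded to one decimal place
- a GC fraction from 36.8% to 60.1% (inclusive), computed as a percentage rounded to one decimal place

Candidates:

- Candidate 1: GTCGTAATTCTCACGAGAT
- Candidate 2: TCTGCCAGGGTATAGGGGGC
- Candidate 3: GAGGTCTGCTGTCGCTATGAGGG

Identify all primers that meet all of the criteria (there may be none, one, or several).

None of the candidates satisfy all criteria.

Candidate 1 (19 nt, A=5 T=6 G=4 C=4): Tm = 64.9 + 41·(8 − 16.4)/19 = 46.8°C, outside 47.5–62.7°C ✗; GC 8/19 = 42.1% ✓ — fails.
Candidate 2 (20 nt, A=3 T=4 G=9 C=4): Tm = 64.9 + 41·(13 − 16.4)/20 = 57.9°C ✓; GC 13/20 = 65.0%, outside 36.8–60.1% ✗ — fails.
Candidate 3 (23 nt, A=3 T=6 G=10 C=4): Tm = 64.9 + 41·(14 − 16.4)/23 = 60.6°C ✓; GC 14/23 = 60.9%, outside 36.8–60.1% ✗ — fails.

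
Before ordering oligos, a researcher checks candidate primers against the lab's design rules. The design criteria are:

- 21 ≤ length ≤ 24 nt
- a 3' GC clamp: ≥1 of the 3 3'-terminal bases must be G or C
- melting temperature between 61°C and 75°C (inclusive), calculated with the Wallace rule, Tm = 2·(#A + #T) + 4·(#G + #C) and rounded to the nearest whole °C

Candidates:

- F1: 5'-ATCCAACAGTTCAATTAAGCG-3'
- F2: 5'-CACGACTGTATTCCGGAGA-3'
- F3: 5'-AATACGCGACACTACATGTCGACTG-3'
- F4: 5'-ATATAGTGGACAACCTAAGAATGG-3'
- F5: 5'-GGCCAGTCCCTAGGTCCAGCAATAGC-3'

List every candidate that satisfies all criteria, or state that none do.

F1 (21 nt, A=8 T=5 G=3 C=5): length 21 ✓; 3' end GCG has 3 G/C ✓; Tm = 2·13 + 4·8 = 58°C, outside 61–75°C ✗ — fails.
F2 (19 nt, A=5 T=4 G=5 C=5): length 19, outside 21–24 ✗; 3' end AGA has 1 G/C ✓; Tm = 2·9 + 4·10 = 58°C, outside 61–75°C ✗ — fails.
F3 (25 nt, A=8 T=5 G=5 C=7): length 25, outside 21–24 ✗; 3' end CTG has 2 G/C ✓; Tm = 2·13 + 4·12 = 74°C ✓ — fails.
F4 (24 nt, A=10 T=5 G=6 C=3): length 24 ✓; 3' end TGG has 2 G/C ✓; Tm = 2·15 + 4·9 = 66°C ✓ — passes.
F5 (26 nt, A=6 T=4 G=7 C=9): length 26, outside 21–24 ✗; 3' end AGC has 2 G/C ✓; Tm = 2·10 + 4·16 = 84°C, outside 61–75°C ✗ — fails.

F4 only.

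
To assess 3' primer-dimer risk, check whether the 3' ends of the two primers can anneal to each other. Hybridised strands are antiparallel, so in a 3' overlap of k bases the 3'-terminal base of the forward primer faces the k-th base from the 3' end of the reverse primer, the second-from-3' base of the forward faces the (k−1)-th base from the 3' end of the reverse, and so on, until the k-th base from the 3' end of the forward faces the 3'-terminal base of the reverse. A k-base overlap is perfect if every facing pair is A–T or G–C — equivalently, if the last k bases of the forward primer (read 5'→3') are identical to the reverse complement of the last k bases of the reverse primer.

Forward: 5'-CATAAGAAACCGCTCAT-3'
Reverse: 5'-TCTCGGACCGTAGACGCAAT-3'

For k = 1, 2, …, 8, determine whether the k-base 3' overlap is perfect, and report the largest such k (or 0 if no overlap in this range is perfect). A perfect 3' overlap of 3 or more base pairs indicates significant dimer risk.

Longest perfect overlap: 2 complementary base pairs; below the dimer-risk threshold (threshold 3).

Last 8 bases (5'→3') — forward …CCGCTCAT, reverse …GACGCAAT.
Reverse complement of the reverse primer's last 8 bases: ATTGCGTC; its first k bases are the reverse complement of the reverse primer's last k bases, so a perfect k-base overlap needs the forward primer's last k bases to equal them.
Comparing (forward last k vs required): k=1: T vs A ✗; k=2: AT vs AT ✓; k=3: CAT vs ATT ✗; k=4: TCAT vs ATTG ✗; k=5: CTCAT vs ATTGC ✗; k=6: GCTCAT vs ATTGCG ✗; k=7: CGCTCAT vs ATTGCGT ✗; k=8: CCGCTCAT vs ATTGCGTC ✗.
Only k = 2 is perfect, so the longest perfect 3' overlap is 2.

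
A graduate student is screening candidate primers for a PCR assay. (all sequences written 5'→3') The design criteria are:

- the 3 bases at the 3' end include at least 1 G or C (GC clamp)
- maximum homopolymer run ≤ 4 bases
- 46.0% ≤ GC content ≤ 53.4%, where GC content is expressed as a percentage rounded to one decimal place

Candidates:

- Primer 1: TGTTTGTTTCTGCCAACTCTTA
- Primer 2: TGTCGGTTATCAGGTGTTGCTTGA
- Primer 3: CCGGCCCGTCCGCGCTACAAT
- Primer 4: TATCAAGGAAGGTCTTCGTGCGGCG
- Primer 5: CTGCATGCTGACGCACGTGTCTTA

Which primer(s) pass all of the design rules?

Primer 1 (22 nt, A=3 T=11 G=3 C=5): 3' end TTA has 0 G/C, need ≥1 ✗; longest run = 3 ✓; GC 8/22 = 36.4%, outside 46.0–53.4% ✗ — fails.
Primer 2 (24 nt, A=3 T=10 G=8 C=3): 3' end TGA has 1 G/C ✓; longest run = 2 ✓; GC 11/24 = 45.8%, outside 46.0–53.4% ✗ — fails.
Primer 3 (21 nt, A=3 T=3 G=5 C=10): 3' end AAT has 0 G/C, need ≥1 ✗; longest run = 3 ✓; GC 15/21 = 71.4%, outside 46.0–53.4% ✗ — fails.
Primer 4 (25 nt, A=5 T=6 G=9 C=5): 3' end GCG has 3 G/C ✓; longest run = 2 ✓; GC 14/25 = 56.0%, outside 46.0–53.4% ✗ — fails.
Primer 5 (24 nt, A=4 T=7 G=6 C=7): 3' end TTA has 0 G/C, need ≥1 ✗; longest run = 2 ✓; GC 13/24 = 54.2%, outside 46.0–53.4% ✗ — fails.

None of the candidates satisfy all criteria.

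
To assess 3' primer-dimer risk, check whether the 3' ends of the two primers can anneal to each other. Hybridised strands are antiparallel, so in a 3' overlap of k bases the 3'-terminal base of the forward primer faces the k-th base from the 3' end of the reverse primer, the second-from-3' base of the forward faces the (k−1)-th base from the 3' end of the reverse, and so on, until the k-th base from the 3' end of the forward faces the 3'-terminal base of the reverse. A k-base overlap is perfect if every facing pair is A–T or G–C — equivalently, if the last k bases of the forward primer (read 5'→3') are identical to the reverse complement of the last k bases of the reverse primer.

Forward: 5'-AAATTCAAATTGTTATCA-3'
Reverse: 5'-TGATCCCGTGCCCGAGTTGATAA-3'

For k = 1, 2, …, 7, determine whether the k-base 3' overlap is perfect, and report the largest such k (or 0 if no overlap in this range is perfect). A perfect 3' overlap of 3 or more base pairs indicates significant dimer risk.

Longest perfect overlap: 6 complementary base pairs; significant dimer risk (threshold 3).

Last 7 bases (5'→3') — forward …GTTATCA, reverse …TTGATAA.
Reverse complement of the reverse primer's last 7 bases: TTATCAA; its first k bases are the reverse complement of the reverse primer's last k bases, so a perfect k-base overlap needs the forward primer's last k bases to equal them.
Comparing (forward last k vs required): k=1: A vs T ✗; k=2: CA vs TT ✗; k=3: TCA vs TTA ✗; k=4: ATCA vs TTAT ✗; k=5: TATCA vs TTATC ✗; k=6: TTATCA vs TTATCA ✓; k=7: GTTATCA vs TTATCAA ✗.
Only k = 6 is perfect, so the longest perfect 3' overlap is 6.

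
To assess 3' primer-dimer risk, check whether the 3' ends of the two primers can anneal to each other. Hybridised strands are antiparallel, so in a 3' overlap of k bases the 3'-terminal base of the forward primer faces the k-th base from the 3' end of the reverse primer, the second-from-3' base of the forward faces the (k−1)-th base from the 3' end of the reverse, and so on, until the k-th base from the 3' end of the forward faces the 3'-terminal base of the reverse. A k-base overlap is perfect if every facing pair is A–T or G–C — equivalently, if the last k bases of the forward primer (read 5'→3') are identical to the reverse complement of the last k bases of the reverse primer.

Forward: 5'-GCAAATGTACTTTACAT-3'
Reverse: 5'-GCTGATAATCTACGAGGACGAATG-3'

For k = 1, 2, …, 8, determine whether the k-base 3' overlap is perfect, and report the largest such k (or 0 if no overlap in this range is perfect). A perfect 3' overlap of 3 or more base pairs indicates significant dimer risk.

Last 8 bases (5'→3') — forward …CTTTACAT, reverse …GACGAATG.
Reverse complement of the reverse primer's last 8 bases: CATTCGTC; its first k bases are the reverse complement of the reverse primer's last k bases, so a perfect k-base overlap needs the forward primer's last k bases to equal them.
Comparing (forward last k vs required): k=1: T vs C ✗; k=2: AT vs CA ✗; k=3: CAT vs CAT ✓; k=4: ACAT vs CATT ✗; k=5: TACAT vs CATTC ✗; k=6: TTACAT vs CATTCG ✗; k=7: TTTACAT vs CATTCGT ✗; k=8: CTTTACAT vs CATTCGTC ✗.
Only k = 3 is perfect, so the longest perfect 3' overlap is 3.

Longest perfect overlap: 3 complementary base pairs; significant dimer risk (threshold 3).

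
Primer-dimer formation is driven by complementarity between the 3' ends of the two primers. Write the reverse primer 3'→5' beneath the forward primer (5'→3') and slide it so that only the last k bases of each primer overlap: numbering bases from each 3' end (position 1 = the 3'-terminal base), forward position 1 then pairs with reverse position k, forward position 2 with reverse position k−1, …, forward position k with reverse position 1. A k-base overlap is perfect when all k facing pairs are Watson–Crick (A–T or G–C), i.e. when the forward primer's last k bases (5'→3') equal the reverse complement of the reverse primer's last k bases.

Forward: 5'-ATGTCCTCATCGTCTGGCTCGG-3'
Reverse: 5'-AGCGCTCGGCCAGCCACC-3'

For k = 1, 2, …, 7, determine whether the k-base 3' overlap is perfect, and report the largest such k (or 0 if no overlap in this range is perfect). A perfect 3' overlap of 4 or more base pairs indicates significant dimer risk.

Longest perfect overlap: 2 complementary base pairs; below the dimer-risk threshold (threshold 4).

Last 7 bases (5'→3') — forward …GGCTCGG, reverse …AGCCACC.
Reverse complement of the reverse primer's last 7 bases: GGTGGCT; its first k bases are the reverse complement of the reverse primer's last k bases, so a perfect k-base overlap needs the forward primer's last k bases to equal them.
Comparing (forward last k vs required): k=1: G vs G ✓; k=2: GG vs GG ✓; k=3: CGG vs GGT ✗; k=4: TCGG vs GGTG ✗; k=5: CTCGG vs GGTGG ✗; k=6: GCTCGG vs GGTGGC ✗; k=7: GGCTCGG vs GGTGGCT ✗.
Perfect overlaps at k = 1, 2; the largest is 2.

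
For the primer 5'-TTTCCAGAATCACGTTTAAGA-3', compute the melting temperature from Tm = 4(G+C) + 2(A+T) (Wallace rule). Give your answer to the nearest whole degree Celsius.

Base counts: A=7, T=7, G=3, C=4 (length 21).
Tm = 2·(7+7) + 4·(3+4) = 2·14 + 4·7 = 28 + 28 = 56°C.

56°C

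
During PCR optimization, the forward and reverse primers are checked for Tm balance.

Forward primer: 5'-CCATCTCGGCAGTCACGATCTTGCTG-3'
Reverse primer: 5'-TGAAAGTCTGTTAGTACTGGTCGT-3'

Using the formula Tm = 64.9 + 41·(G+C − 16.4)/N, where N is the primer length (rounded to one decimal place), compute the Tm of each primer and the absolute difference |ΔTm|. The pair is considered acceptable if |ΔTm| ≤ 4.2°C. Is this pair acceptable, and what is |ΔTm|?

Forward: G+C = 15, N = 26 → Tm = 64.9 + 41·(15 − 16.4)/26 = 62.7°C.
Reverse: G+C = 10, N = 24 → Tm = 64.9 + 41·(10 − 16.4)/24 = 54.0°C.
|ΔTm| = |62.7 − 54.0| = 8.7°C, > 4.2°C.

|ΔTm| = 8.7°C; the pair is not acceptable.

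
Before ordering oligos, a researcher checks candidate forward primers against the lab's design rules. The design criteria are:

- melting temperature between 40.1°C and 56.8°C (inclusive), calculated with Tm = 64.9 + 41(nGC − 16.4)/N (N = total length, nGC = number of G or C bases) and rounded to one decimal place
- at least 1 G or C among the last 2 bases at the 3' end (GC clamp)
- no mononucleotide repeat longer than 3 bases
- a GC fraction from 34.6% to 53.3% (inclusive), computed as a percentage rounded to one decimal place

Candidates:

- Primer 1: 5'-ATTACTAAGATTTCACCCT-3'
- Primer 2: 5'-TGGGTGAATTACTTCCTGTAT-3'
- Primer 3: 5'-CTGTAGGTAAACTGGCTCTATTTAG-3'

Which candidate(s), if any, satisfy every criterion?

Primer 3 only.

Primer 1 (19 nt, A=6 T=7 G=1 C=5): Tm = 64.9 + 41·(6 − 16.4)/19 = 42.5°C ✓; 3' end CT has 1 G/C ✓; longest run = 3 ✓; GC 6/19 = 31.6%, outside 34.6–53.3% ✗ — fails.
Primer 2 (21 nt, A=4 T=9 G=5 C=3): Tm = 64.9 + 41·(8 − 16.4)/21 = 48.5°C ✓; 3' end AT has 0 G/C, need ≥1 ✗; longest run = 3 ✓; GC 8/21 = 38.1% ✓ — fails.
Primer 3 (25 nt, A=6 T=9 G=6 C=4): Tm = 64.9 + 41·(10 − 16.4)/25 = 54.4°C ✓; 3' end AG has 1 G/C ✓; longest run = 3 ✓; GC 10/25 = 40.0% ✓ — passes.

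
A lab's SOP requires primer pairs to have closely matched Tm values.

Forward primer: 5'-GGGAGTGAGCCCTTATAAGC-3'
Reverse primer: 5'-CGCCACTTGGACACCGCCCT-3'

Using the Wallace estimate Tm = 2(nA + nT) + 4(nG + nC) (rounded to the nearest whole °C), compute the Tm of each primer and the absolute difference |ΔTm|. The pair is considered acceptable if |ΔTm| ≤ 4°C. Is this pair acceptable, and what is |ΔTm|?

Forward: A=5 T=4 G=7 C=4 → Tm = 2·9 + 4·11 = 62°C.
Reverse: A=3 T=3 G=4 C=10 → Tm = 2·6 + 4·14 = 68°C.
|ΔTm| = |62 − 68| = 6°C, > 4°C.

|ΔTm| = 6°C; the pair is not acceptable.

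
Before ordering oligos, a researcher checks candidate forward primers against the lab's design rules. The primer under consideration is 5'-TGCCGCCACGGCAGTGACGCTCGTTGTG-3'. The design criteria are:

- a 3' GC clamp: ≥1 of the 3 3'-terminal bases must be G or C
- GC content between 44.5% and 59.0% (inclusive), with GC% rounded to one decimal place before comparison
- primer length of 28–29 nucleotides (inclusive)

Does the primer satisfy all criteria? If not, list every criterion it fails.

Base counts: A=3, T=6, G=10, C=9 (length 28).
GC clamp: 3' end GTG has 2 G/C ✓
GC content: GC 19/28 = 67.9%, outside 44.5–59.0% ✗
length: length 28 ✓

Fails: GC content.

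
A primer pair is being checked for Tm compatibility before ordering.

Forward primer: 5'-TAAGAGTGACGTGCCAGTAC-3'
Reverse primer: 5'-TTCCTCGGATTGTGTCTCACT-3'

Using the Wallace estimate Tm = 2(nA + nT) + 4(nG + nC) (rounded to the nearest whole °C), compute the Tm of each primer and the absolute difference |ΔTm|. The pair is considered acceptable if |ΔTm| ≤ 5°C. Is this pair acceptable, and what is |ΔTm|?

|ΔTm| = 2°C; the pair is acceptable.

Forward: A=6 T=4 G=6 C=4 → Tm = 2·10 + 4·10 = 60°C.
Reverse: A=2 T=9 G=4 C=6 → Tm = 2·11 + 4·10 = 62°C.
|ΔTm| = |60 − 62| = 2°C, ≤ 5°C.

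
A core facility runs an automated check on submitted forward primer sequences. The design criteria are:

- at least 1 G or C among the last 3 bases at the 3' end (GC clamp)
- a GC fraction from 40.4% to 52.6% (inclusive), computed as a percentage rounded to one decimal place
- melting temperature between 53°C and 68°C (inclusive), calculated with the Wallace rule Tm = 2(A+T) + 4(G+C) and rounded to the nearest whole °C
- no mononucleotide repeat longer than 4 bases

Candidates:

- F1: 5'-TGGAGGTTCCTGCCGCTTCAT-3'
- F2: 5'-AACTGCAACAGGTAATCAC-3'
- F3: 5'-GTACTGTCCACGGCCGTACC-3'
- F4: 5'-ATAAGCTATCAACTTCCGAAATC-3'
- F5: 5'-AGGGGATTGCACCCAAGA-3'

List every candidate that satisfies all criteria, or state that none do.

F1 (21 nt, A=2 T=7 G=6 C=6): 3' end CAT has 1 G/C ✓; GC 12/21 = 57.1%, outside 40.4–52.6% ✗; Tm = 2·9 + 4·12 = 66°C ✓; longest run = 2 ✓ — fails.
F2 (19 nt, A=8 T=3 G=3 C=5): 3' end CAC has 2 G/C ✓; GC 8/19 = 42.1% ✓; Tm = 2·11 + 4·8 = 54°C ✓; longest run = 2 ✓ — passes.
F3 (20 nt, A=3 T=4 G=5 C=8): 3' end ACC has 2 G/C ✓; GC 13/20 = 65.0%, outside 40.4–52.6% ✗; Tm = 2·7 + 4·13 = 66°C ✓; longest run = 2 ✓ — fails.
F4 (23 nt, A=9 T=6 G=2 C=6): 3' end ATC has 1 G/C ✓; GC 8/23 = 34.8%, outside 40.4–52.6% ✗; Tm = 2·15 + 4·8 = 62°C ✓; longest run = 3 ✓ — fails.
F5 (18 nt, A=6 T=2 G=6 C=4): 3' end AGA has 1 G/C ✓; GC 10/18 = 55.6%, outside 40.4–52.6% ✗; Tm = 2·8 + 4·10 = 56°C ✓; longest run = 4 ✓ — fails.

F2 only.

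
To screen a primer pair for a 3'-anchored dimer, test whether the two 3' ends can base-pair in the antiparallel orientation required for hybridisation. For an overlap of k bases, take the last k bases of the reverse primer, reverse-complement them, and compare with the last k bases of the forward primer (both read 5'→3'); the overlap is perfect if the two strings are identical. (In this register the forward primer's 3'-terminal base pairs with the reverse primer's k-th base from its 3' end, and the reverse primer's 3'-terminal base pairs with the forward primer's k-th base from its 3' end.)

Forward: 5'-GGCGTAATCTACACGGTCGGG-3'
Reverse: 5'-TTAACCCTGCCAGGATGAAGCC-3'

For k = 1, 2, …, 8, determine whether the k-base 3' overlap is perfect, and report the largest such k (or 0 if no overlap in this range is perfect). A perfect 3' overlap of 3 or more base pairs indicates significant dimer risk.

Longest perfect overlap: 2 complementary base pairs; below the dimer-risk threshold (threshold 3).

Last 8 bases (5'→3') — forward …CGGTCGGG, reverse …ATGAAGCC.
Reverse complement of the reverse primer's last 8 bases: GGCTTCAT; its first k bases are the reverse complement of the reverse primer's last k bases, so a perfect k-base overlap needs the forward primer's last k bases to equal them.
Comparing (forward last k vs required): k=1: G vs G ✓; k=2: GG vs GG ✓; k=3: GGG vs GGC ✗; k=4: CGGG vs GGCT ✗; k=5: TCGGG vs GGCTT ✗; k=6: GTCGGG vs GGCTTC ✗; k=7: GGTCGGG vs GGCTTCA ✗; k=8: CGGTCGGG vs GGCTTCAT ✗.
Perfect overlaps at k = 1, 2; the largest is 2.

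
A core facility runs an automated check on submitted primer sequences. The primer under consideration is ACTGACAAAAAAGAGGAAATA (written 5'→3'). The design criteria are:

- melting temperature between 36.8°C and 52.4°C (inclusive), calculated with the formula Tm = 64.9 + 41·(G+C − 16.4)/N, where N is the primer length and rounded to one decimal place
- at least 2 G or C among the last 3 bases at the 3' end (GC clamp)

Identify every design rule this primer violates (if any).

Fails: GC clamp.

Base counts: A=13, T=2, G=4, C=2 (length 21).
Tm: Tm = 64.9 + 41·(6 − 16.4)/21 = 44.6°C ✓
GC clamp: 3' end ATA has 0 G/C, need ≥2 ✗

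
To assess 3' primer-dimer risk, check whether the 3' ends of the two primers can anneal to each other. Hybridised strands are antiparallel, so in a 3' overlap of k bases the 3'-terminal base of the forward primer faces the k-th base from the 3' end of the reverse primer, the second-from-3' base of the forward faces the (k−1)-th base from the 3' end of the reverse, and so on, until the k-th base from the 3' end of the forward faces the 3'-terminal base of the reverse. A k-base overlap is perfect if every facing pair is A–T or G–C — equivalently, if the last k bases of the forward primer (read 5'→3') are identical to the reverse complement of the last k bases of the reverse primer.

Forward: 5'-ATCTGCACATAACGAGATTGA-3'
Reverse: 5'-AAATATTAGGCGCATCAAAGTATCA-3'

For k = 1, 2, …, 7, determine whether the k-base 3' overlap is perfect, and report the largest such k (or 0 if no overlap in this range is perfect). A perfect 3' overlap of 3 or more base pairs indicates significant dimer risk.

Longest perfect overlap: 3 complementary base pairs; significant dimer risk (threshold 3).

Last 7 bases (5'→3') — forward …AGATTGA, reverse …AGTATCA.
Reverse complement of the reverse primer's last 7 bases: TGATACT; its first k bases are the reverse complement of the reverse primer's last k bases, so a perfect k-base overlap needs the forward primer's last k bases to equal them.
Comparing (forward last k vs required): k=1: A vs T ✗; k=2: GA vs TG ✗; k=3: TGA vs TGA ✓; k=4: TTGA vs TGAT ✗; k=5: ATTGA vs TGATA ✗; k=6: GATTGA vs TGATAC ✗; k=7: AGATTGA vs TGATACT ✗.
Only k = 3 is perfect, so the longest perfect 3' overlap is 3.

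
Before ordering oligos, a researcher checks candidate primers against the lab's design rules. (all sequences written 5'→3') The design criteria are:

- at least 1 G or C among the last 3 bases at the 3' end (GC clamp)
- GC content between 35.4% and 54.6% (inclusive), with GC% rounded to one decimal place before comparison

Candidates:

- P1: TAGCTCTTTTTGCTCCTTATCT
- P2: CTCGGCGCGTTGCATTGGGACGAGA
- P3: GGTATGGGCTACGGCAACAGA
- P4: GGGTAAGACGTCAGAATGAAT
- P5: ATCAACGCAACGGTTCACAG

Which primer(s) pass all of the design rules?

P1 (22 nt, A=2 T=12 G=2 C=6): 3' end TCT has 1 G/C ✓; GC 8/22 = 36.4% ✓ — passes.
P2 (25 nt, A=4 T=5 G=10 C=6): 3' end AGA has 1 G/C ✓; GC 16/25 = 64.0%, outside 35.4–54.6% ✗ — fails.
P3 (21 nt, A=6 T=3 G=8 C=4): 3' end AGA has 1 G/C ✓; GC 12/21 = 57.1%, outside 35.4–54.6% ✗ — fails.
P4 (21 nt, A=8 T=4 G=7 C=2): 3' end AAT has 0 G/C, need ≥1 ✗; GC 9/21 = 42.9% ✓ — fails.
P5 (20 nt, A=7 T=3 G=4 C=6): 3' end CAG has 2 G/C ✓; GC 10/20 = 50.0% ✓ — passes.

P1 and P5.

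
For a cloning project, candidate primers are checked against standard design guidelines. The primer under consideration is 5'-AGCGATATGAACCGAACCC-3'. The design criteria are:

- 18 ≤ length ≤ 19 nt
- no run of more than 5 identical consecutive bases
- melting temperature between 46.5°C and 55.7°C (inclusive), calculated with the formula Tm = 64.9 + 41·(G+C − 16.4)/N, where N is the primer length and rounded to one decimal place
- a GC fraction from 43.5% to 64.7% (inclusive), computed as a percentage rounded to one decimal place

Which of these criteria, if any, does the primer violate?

Meets all criteria.

Base counts: A=7, T=2, G=4, C=6 (length 19).
length: length 19 ✓
homopolymer run: longest run = 3 ✓
Tm: Tm = 64.9 + 41·(10 − 16.4)/19 = 51.1°C ✓
GC content: GC 10/19 = 52.6% ✓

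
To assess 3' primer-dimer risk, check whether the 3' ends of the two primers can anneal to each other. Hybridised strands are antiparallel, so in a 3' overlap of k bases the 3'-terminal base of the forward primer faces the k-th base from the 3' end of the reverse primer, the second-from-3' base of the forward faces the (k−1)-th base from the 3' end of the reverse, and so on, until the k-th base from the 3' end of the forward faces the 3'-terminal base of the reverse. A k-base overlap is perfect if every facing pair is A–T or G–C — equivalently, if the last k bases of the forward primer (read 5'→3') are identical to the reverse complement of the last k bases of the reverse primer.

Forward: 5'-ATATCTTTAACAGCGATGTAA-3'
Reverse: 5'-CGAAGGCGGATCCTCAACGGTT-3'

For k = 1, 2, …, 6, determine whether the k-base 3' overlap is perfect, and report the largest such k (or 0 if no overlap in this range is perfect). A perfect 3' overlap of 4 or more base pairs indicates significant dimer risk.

Last 6 bases (5'→3') — forward …ATGTAA, reverse …ACGGTT.
Reverse complement of the reverse primer's last 6 bases: AACCGT; its first k bases are the reverse complement of the reverse primer's last k bases, so a perfect k-base overlap needs the forward primer's last k bases to equal them.
Comparing (forward last k vs required): k=1: A vs A ✓; k=2: AA vs AA ✓; k=3: TAA vs AAC ✗; k=4: GTAA vs AACC ✗; k=5: TGTAA vs AACCG ✗; k=6: ATGTAA vs AACCGT ✗.
Perfect overlaps at k = 1, 2; the largest is 2.

Longest perfect overlap: 2 complementary base pairs; below the dimer-risk threshold (threshold 4).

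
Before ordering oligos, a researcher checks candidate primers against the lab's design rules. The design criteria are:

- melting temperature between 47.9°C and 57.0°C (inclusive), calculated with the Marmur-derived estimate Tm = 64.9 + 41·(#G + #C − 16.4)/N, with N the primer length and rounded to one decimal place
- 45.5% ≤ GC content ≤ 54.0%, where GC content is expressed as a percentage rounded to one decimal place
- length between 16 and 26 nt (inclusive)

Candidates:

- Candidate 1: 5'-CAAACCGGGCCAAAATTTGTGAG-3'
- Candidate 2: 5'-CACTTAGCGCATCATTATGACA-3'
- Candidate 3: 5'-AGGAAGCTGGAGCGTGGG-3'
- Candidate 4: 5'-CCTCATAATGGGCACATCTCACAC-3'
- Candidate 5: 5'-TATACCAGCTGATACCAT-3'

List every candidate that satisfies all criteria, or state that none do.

Candidate 1 (23 nt, A=8 T=4 G=6 C=5): Tm = 64.9 + 41·(11 − 16.4)/23 = 55.3°C ✓; GC 11/23 = 47.8% ✓; length 23 ✓ — passes.
Candidate 2 (22 nt, A=7 T=6 G=3 C=6): Tm = 64.9 + 41·(9 − 16.4)/22 = 51.1°C ✓; GC 9/22 = 40.9%, outside 45.5–54.0% ✗; length 22 ✓ — fails.
Candidate 3 (18 nt, A=4 T=2 G=10 C=2): Tm = 64.9 + 41·(12 − 16.4)/18 = 54.9°C ✓; GC 12/18 = 66.7%, outside 45.5–54.0% ✗; length 18 ✓ — fails.
Candidate 4 (24 nt, A=7 T=5 G=3 C=9): Tm = 64.9 + 41·(12 − 16.4)/24 = 57.4°C, outside 47.9–57.0°C ✗; GC 12/24 = 50.0% ✓; length 24 ✓ — fails.
Candidate 5 (18 nt, A=6 T=5 G=2 C=5): Tm = 64.9 + 41·(7 − 16.4)/18 = 43.5°C, outside 47.9–57.0°C ✗; GC 7/18 = 38.9%, outside 45.5–54.0% ✗; length 18 ✓ — fails.

Candidate 1 only.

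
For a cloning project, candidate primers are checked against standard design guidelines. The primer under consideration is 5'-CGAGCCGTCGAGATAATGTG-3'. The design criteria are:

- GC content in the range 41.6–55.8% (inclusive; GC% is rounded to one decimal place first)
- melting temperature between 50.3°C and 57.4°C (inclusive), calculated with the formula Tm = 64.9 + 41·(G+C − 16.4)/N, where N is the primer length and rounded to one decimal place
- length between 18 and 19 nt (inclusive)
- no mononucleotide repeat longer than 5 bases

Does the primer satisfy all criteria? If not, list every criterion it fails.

Fails: length.

Base counts: A=5, T=4, G=7, C=4 (length 20).
GC content: GC 11/20 = 55.0% ✓
Tm: Tm = 64.9 + 41·(11 − 16.4)/20 = 53.8°C ✓
length: length 20, outside 18–19 ✗
homopolymer run: longest run = 2 ✓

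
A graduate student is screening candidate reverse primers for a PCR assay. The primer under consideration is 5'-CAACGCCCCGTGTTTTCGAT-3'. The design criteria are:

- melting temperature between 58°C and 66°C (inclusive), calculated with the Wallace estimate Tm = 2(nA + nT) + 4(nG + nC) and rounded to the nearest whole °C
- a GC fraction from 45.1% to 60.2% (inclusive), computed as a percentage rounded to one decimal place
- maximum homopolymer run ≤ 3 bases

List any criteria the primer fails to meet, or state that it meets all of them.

Fails: homopolymer run.

Base counts: A=3, T=6, G=4, C=7 (length 20).
Tm: Tm = 2·9 + 4·11 = 62°C ✓
GC content: GC 11/20 = 55.0% ✓
homopolymer run: longest run = 4, exceeds 3 ✗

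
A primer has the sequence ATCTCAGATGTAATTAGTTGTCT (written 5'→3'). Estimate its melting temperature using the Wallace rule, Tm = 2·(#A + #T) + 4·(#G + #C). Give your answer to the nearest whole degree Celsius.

Base counts: A=6, T=10, G=4, C=3 (length 23).
Tm = 2·(6+10) + 4·(4+3) = 2·16 + 4·7 = 32 + 28 = 60°C.

60°C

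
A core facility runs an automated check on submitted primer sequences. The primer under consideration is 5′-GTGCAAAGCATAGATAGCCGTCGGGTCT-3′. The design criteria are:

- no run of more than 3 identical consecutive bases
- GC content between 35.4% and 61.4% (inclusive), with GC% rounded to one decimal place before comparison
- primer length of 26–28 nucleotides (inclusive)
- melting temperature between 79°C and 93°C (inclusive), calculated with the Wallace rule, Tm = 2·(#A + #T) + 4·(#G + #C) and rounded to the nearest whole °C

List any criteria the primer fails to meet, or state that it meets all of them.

Base counts: A=7, T=6, G=9, C=6 (length 28).
homopolymer run: longest run = 3 ✓
GC content: GC 15/28 = 53.6% ✓
length: length 28 ✓
Tm: Tm = 2·13 + 4·15 = 86°C ✓

Meets all criteria.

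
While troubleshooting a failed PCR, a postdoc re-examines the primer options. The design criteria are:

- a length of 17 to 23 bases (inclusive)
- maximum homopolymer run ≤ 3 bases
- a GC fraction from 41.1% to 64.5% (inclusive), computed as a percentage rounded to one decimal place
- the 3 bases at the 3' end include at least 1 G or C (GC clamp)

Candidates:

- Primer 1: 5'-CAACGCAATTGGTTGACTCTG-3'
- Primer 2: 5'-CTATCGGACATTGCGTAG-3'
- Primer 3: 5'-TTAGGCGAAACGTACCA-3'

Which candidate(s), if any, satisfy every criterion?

Primer 1 (21 nt, A=5 T=6 G=5 C=5): length 21 ✓; longest run = 2 ✓; GC 10/21 = 47.6% ✓; 3' end CTG has 2 G/C ✓ — passes.
Primer 2 (18 nt, A=4 T=5 G=5 C=4): length 18 ✓; longest run = 2 ✓; GC 9/18 = 50.0% ✓; 3' end TAG has 1 G/C ✓ — passes.
Primer 3 (17 nt, A=6 T=3 G=4 C=4): length 17 ✓; longest run = 3 ✓; GC 8/17 = 47.1% ✓; 3' end CCA has 2 G/C ✓ — passes.

Primer 1, Primer 2 and Primer 3.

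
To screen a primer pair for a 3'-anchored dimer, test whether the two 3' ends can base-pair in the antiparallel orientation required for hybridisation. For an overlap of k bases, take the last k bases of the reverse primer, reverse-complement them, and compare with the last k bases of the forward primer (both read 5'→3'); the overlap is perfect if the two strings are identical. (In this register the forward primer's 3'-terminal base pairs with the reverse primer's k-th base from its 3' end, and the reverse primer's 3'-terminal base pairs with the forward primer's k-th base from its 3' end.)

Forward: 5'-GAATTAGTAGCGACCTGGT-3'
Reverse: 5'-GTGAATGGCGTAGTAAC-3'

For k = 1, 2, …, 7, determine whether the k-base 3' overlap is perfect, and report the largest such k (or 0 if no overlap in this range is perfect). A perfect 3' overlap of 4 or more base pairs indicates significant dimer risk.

Last 7 bases (5'→3') — forward …ACCTGGT, reverse …TAGTAAC.
Reverse complement of the reverse primer's last 7 bases: GTTACTA; its first k bases are the reverse complement of the reverse primer's last k bases, so a perfect k-base overlap needs the forward primer's last k bases to equal them.
Comparing (forward last k vs required): k=1: T vs G ✗; k=2: GT vs GT ✓; k=3: GGT vs GTT ✗; k=4: TGGT vs GTTA ✗; k=5: CTGGT vs GTTAC ✗; k=6: CCTGGT vs GTTACT ✗; k=7: ACCTGGT vs GTTACTA ✗.
Only k = 2 is perfect, so the longest perfect 3' overlap is 2.

Longest perfect overlap: 2 complementary base pairs; below the dimer-risk threshold (threshold 4).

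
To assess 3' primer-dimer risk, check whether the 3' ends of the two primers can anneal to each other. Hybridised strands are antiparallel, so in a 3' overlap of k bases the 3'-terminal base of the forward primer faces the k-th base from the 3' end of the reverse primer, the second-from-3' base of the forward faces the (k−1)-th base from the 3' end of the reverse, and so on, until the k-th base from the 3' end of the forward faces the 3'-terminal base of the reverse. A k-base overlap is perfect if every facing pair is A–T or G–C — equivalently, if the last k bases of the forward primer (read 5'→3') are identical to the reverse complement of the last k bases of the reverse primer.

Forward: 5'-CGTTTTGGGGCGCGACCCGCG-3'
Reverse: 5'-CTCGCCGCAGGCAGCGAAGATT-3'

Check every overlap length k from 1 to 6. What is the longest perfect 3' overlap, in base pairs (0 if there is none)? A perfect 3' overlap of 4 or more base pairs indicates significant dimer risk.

Last 6 bases (5'→3') — forward …CCCGCG, reverse …AAGATT.
Reverse complement of the reverse primer's last 6 bases: AATCTT; its first k bases are the reverse complement of the reverse primer's last k bases, so a perfect k-base overlap needs the forward primer's last k bases to equal them.
Comparing (forward last k vs required): k=1: G vs A ✗; k=2: CG vs AA ✗; k=3: GCG vs AAT ✗; k=4: CGCG vs AATC ✗; k=5: CCGCG vs AATCT ✗; k=6: CCCGCG vs AATCTT ✗.
No overlap length from 1 to 6 is perfect, so the longest perfect 3' overlap is 0.

Longest perfect overlap: 0 complementary base pairs; below the dimer-risk threshold (threshold 4).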